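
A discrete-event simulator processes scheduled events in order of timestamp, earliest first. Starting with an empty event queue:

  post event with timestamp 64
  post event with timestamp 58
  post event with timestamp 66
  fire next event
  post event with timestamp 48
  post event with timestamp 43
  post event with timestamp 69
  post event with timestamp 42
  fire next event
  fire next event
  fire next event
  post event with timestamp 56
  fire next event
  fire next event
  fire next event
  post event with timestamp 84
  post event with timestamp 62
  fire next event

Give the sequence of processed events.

58, 42, 43, 48, 56, 64, 66, 62

insert 64 → {64}
insert 58 → {58, 64}
insert 66 → {58, 64, 66}
fire next event → 58; now {64, 66}
insert 48 → {48, 64, 66}
insert 43 → {43, 48, 64, 66}
insert 69 → {43, 48, 64, 66, 69}
insert 42 → {42, 43, 48, 64, 66, 69}
fire next event → 42; now {43, 48, 64, 66, 69}
fire next event → 43; now {48, 64, 66, 69}
fire next event → 48; now {64, 66, 69}
insert 56 → {56, 64, 66, 69}
fire next event → 56; now {64, 66, 69}
fire next event → 64; now {66, 69}
fire next event → 66; now {69}
insert 84 → {69, 84}
insert 62 → {62, 69, 84}
fire next event → 62; now {69, 84}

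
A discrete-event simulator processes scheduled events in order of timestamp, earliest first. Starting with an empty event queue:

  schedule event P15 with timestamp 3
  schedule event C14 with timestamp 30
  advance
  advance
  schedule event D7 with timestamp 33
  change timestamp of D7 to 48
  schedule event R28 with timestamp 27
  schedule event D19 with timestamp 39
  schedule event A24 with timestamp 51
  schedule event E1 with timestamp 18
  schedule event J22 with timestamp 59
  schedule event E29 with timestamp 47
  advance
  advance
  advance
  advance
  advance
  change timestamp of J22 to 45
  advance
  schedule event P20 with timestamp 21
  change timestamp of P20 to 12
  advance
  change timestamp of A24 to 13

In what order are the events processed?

add P15 (timestamp 3) → {P15:3}
add C14 (timestamp 30) → {P15:3, C14:30}
advance → P15; now {C14:30}
advance → C14; now {}
add D7 (timestamp 33) → {D7:33}
update D7 to timestamp 48 → {D7:48}
add R28 (timestamp 27) → {R28:27, D7:48}
add D19 (timestamp 39) → {R28:27, D19:39, D7:48}
add A24 (timestamp 51) → {R28:27, D19:39, D7:48, A24:51}
add E1 (timestamp 18) → {E1:18, R28:27, D19:39, D7:48, A24:51}
add J22 (timestamp 59) → {E1:18, R28:27, D19:39, D7:48, A24:51, J22:59}
add E29 (timestamp 47) → {E1:18, R28:27, D19:39, E29:47, D7:48, A24:51, J22:59}
advance → E1; now {R28:27, D19:39, E29:47, D7:48, A24:51, J22:59}
advance → R28; now {D19:39, E29:47, D7:48, A24:51, J22:59}
advance → D19; now {E29:47, D7:48, A24:51, J22:59}
advance → E29; now {D7:48, A24:51, J22:59}
advance → D7; now {A24:51, J22:59}
update J22 to timestamp 45 → {J22:45, A24:51}
advance → J22; now {A24:51}
add P20 (timestamp 21) → {P20:21, A24:51}
update P20 to timestamp 12 → {P20:12, A24:51}
advance → P20; now {A24:51}
update A24 to timestamp 13 → {A24:13}

P15 → C14 → E1 → R28 → D19 → E29 → D7 → J22 → P20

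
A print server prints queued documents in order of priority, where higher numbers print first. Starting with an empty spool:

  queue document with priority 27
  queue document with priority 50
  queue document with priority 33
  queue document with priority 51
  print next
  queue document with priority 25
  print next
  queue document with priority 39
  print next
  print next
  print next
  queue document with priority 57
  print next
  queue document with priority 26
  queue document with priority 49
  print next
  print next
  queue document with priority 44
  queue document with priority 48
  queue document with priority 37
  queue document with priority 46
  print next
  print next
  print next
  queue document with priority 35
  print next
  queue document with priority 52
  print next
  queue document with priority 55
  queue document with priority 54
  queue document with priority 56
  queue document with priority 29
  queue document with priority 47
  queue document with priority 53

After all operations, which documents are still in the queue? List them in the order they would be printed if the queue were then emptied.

insert 27 → {27}
insert 50 → {50, 27}
insert 33 → {50, 33, 27}
insert 51 → {51, 50, 33, 27}
print next → 51; now {50, 33, 27}
insert 25 → {50, 33, 27, 25}
print next → 50; now {33, 27, 25}
insert 39 → {39, 33, 27, 25}
print next → 39; now {33, 27, 25}
print next → 33; now {27, 25}
print next → 27; now {25}
insert 57 → {57, 25}
print next → 57; now {25}
insert 26 → {26, 25}
insert 49 → {49, 26, 25}
print next → 49; now {26, 25}
print next → 26; now {25}
insert 44 → {44, 25}
insert 48 → {48, 44, 25}
insert 37 → {48, 44, 37, 25}
insert 46 → {48, 46, 44, 37, 25}
print next → 48; now {46, 44, 37, 25}
print next → 46; now {44, 37, 25}
print next → 44; now {37, 25}
insert 35 → {37, 35, 25}
print next → 37; now {35, 25}
insert 52 → {52, 35, 25}
print next → 52; now {35, 25}
insert 55 → {55, 35, 25}
insert 54 → {55, 54, 35, 25}
insert 56 → {56, 55, 54, 35, 25}
insert 29 → {56, 55, 54, 35, 29, 25}
insert 47 → {56, 55, 54, 47, 35, 29, 25}
insert 53 → {56, 55, 54, 53, 47, 35, 29, 25}

56 → 55 → 54 → 53 → 47 → 35 → 29 → 25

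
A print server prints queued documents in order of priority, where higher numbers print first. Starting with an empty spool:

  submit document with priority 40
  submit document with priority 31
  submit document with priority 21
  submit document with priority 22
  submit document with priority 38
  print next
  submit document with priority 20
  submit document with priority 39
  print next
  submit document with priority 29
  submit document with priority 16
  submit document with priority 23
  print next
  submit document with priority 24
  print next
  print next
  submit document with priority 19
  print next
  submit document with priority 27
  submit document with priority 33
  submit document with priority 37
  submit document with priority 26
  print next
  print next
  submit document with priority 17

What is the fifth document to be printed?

insert 40 → {40}
insert 31 → {40, 31}
insert 21 → {40, 31, 21}
insert 22 → {40, 31, 22, 21}
insert 38 → {40, 38, 31, 22, 21}
print next → 40; now {38, 31, 22, 21}
insert 20 → {38, 31, 22, 21, 20}
insert 39 → {39, 38, 31, 22, 21, 20}
print next → 39; now {38, 31, 22, 21, 20}
insert 29 → {38, 31, 29, 22, 21, 20}
insert 16 → {38, 31, 29, 22, 21, 20, 16}
insert 23 → {38, 31, 29, 23, 22, 21, 20, 16}
print next → 38; now {31, 29, 23, 22, 21, 20, 16}
insert 24 → {31, 29, 24, 23, 22, 21, 20, 16}
print next → 31; now {29, 24, 23, 22, 21, 20, 16}
print next → 29; now {24, 23, 22, 21, 20, 16}
insert 19 → {24, 23, 22, 21, 20, 19, 16}
print next → 24; now {23, 22, 21, 20, 19, 16}
insert 27 → {27, 23, 22, 21, 20, 19, 16}
insert 33 → {33, 27, 23, 22, 21, 20, 19, 16}
insert 37 → {37, 33, 27, 23, 22, 21, 20, 19, 16}
insert 26 → {37, 33, 27, 26, 23, 22, 21, 20, 19, 16}
print next → 37; now {33, 27, 26, 23, 22, 21, 20, 19, 16}
print next → 33; now {27, 26, 23, 22, 21, 20, 19, 16}
insert 17 → {27, 26, 23, 22, 21, 20, 19, 17, 16}

29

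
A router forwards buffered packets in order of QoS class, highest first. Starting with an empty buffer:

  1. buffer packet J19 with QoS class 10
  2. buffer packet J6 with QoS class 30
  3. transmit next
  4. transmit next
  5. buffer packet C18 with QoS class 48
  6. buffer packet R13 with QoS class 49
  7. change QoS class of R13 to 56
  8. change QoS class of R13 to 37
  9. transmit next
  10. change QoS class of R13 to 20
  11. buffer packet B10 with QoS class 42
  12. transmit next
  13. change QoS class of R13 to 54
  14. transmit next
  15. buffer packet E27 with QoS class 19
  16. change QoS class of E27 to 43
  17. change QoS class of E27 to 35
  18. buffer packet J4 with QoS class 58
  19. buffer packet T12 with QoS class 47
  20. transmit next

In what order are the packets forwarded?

add J19 (QoS class 10) → {J19:10}
add J6 (QoS class 30) → {J6:30, J19:10}
transmit next → J6; now {J19:10}
transmit next → J19; now {}
add C18 (QoS class 48) → {C18:48}
add R13 (QoS class 49) → {R13:49, C18:48}
update R13 to QoS class 56 → {R13:56, C18:48}
update R13 to QoS class 37 → {C18:48, R13:37}
transmit next → C18; now {R13:37}
update R13 to QoS class 20 → {R13:20}
add B10 (QoS class 42) → {B10:42, R13:20}
transmit next → B10; now {R13:20}
update R13 to QoS class 54 → {R13:54}
transmit next → R13; now {}
add E27 (QoS class 19) → {E27:19}
update E27 to QoS class 43 → {E27:43}
update E27 to QoS class 35 → {E27:35}
add J4 (QoS class 58) → {J4:58, E27:35}
add T12 (QoS class 47) → {J4:58, T12:47, E27:35}
transmit next → J4; now {T12:47, E27:35}

[J6, J19, C18, B10, R13, J4]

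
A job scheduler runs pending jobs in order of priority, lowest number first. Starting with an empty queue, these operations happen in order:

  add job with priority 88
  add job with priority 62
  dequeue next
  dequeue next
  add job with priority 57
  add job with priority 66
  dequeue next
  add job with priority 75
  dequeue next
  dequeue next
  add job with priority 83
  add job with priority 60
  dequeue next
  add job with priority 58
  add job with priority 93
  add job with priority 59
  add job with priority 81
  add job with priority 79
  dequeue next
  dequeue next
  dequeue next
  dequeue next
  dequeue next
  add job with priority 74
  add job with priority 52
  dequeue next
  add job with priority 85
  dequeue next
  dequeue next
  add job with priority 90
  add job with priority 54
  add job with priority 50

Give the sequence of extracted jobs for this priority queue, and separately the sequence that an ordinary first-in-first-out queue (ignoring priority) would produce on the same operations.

insert 88 → {88}
insert 62 → {62, 88}
dequeue next → 62; now {88}
dequeue next → 88; now {}
insert 57 → {57}
insert 66 → {57, 66}
dequeue next → 57; now {66}
insert 75 → {66, 75}
dequeue next → 66; now {75}
dequeue next → 75; now {}
insert 83 → {83}
insert 60 → {60, 83}
dequeue next → 60; now {83}
insert 58 → {58, 83}
insert 93 → {58, 83, 93}
insert 59 → {58, 59, 83, 93}
insert 81 → {58, 59, 81, 83, 93}
insert 79 → {58, 59, 79, 81, 83, 93}
dequeue next → 58; now {59, 79, 81, 83, 93}
dequeue next → 59; now {79, 81, 83, 93}
dequeue next → 79; now {81, 83, 93}
dequeue next → 81; now {83, 93}
dequeue next → 83; now {93}
insert 74 → {74, 93}
insert 52 → {52, 74, 93}
dequeue next → 52; now {74, 93}
insert 85 → {74, 85, 93}
dequeue next → 74; now {85, 93}
dequeue next → 85; now {93}
insert 90 → {90, 93}
insert 54 → {54, 90, 93}
insert 50 → {50, 54, 90, 93}

priority queue: 62 → 88 → 57 → 66 → 75 → 60 → 58 → 59 → 79 → 81 → 83 → 52 → 74 → 85; FIFO queue: [88, 62, 57, 66, 75, 83, 60, 58, 93, 59, 81, 79, 74, 52]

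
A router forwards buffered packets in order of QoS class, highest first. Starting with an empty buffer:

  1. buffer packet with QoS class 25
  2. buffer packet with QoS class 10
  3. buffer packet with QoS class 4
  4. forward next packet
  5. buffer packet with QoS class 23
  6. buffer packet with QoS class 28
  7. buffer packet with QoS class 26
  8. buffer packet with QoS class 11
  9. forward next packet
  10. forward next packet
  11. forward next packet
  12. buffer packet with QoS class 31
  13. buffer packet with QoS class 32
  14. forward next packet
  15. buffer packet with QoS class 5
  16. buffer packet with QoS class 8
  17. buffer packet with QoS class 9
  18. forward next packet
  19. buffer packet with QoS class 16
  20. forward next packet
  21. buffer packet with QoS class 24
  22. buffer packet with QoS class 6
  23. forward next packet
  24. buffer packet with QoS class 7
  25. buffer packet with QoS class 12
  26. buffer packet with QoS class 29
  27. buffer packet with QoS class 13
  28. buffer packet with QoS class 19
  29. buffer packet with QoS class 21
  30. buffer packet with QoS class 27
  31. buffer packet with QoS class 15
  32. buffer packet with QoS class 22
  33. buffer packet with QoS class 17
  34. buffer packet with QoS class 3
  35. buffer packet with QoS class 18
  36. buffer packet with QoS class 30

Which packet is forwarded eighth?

insert 25 → {25}
insert 10 → {25, 10}
insert 4 → {25, 10, 4}
forward next packet → 25; now {10, 4}
insert 23 → {23, 10, 4}
insert 28 → {28, 23, 10, 4}
insert 26 → {28, 26, 23, 10, 4}
insert 11 → {28, 26, 23, 11, 10, 4}
forward next packet → 28; now {26, 23, 11, 10, 4}
forward next packet → 26; now {23, 11, 10, 4}
forward next packet → 23; now {11, 10, 4}
insert 31 → {31, 11, 10, 4}
insert 32 → {32, 31, 11, 10, 4}
forward next packet → 32; now {31, 11, 10, 4}
insert 5 → {31, 11, 10, 5, 4}
insert 8 → {31, 11, 10, 8, 5, 4}
insert 9 → {31, 11, 10, 9, 8, 5, 4}
forward next packet → 31; now {11, 10, 9, 8, 5, 4}
insert 16 → {16, 11, 10, 9, 8, 5, 4}
forward next packet → 16; now {11, 10, 9, 8, 5, 4}
insert 24 → {24, 11, 10, 9, 8, 5, 4}
insert 6 → {24, 11, 10, 9, 8, 6, 5, 4}
forward next packet → 24; now {11, 10, 9, 8, 6, 5, 4}
insert 7 → {11, 10, 9, 8, 7, 6, 5, 4}
insert 12 → {12, 11, 10, 9, 8, 7, 6, 5, 4}
insert 29 → {29, 12, 11, 10, 9, 8, 7, 6, 5, 4}
insert 13 → {29, 13, 12, 11, 10, 9, 8, 7, 6, 5, 4}
insert 19 → {29, 19, 13, 12, 11, 10, 9, 8, 7, 6, 5, 4}
insert 21 → {29, 21, 19, 13, 12, 11, 10, 9, 8, 7, 6, 5, 4}
insert 27 → {29, 27, 21, 19, 13, 12, 11, 10, 9, 8, 7, 6, 5, 4}
insert 15 → {29, 27, 21, 19, 15, 13, 12, 11, 10, 9, 8, 7, 6, 5, 4}
insert 22 → {29, 27, 22, 21, 19, 15, 13, 12, 11, 10, 9, 8, 7, 6, 5, 4}
insert 17 → {29, 27, 22, 21, 19, 17, 15, 13, 12, 11, 10, 9, 8, 7, 6, 5, 4}
insert 3 → {29, 27, 22, 21, 19, 17, 15, 13, 12, 11, 10, 9, 8, 7, 6, 5, 4, 3}
insert 18 → {29, 27, 22, 21, 19, 18, 17, 15, 13, 12, 11, 10, 9, 8, 7, 6, 5, 4, 3}
insert 30 → {30, 29, 27, 22, 21, 19, 18, 17, 15, 13, 12, 11, 10, 9, 8, 7, 6, 5, 4, 3}

24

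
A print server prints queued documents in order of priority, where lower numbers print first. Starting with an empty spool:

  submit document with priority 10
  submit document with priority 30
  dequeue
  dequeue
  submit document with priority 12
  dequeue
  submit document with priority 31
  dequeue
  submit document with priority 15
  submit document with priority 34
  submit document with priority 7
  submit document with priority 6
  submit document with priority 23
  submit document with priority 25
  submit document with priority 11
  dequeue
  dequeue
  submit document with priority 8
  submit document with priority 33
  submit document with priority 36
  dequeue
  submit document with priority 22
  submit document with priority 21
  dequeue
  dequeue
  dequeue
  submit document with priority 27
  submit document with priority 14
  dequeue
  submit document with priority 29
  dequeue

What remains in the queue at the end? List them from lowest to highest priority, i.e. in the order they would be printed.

insert 10 → {10}
insert 30 → {10, 30}
dequeue → 10; now {30}
dequeue → 30; now {}
insert 12 → {12}
dequeue → 12; now {}
insert 31 → {31}
dequeue → 31; now {}
insert 15 → {15}
insert 34 → {15, 34}
insert 7 → {7, 15, 34}
insert 6 → {6, 7, 15, 34}
insert 23 → {6, 7, 15, 23, 34}
insert 25 → {6, 7, 15, 23, 25, 34}
insert 11 → {6, 7, 11, 15, 23, 25, 34}
dequeue → 6; now {7, 11, 15, 23, 25, 34}
dequeue → 7; now {11, 15, 23, 25, 34}
insert 8 → {8, 11, 15, 23, 25, 34}
insert 33 → {8, 11, 15, 23, 25, 33, 34}
insert 36 → {8, 11, 15, 23, 25, 33, 34, 36}
dequeue → 8; now {11, 15, 23, 25, 33, 34, 36}
insert 22 → {11, 15, 22, 23, 25, 33, 34, 36}
insert 21 → {11, 15, 21, 22, 23, 25, 33, 34, 36}
dequeue → 11; now {15, 21, 22, 23, 25, 33, 34, 36}
dequeue → 15; now {21, 22, 23, 25, 33, 34, 36}
dequeue → 21; now {22, 23, 25, 33, 34, 36}
insert 27 → {22, 23, 25, 27, 33, 34, 36}
insert 14 → {14, 22, 23, 25, 27, 33, 34, 36}
dequeue → 14; now {22, 23, 25, 27, 33, 34, 36}
insert 29 → {22, 23, 25, 27, 29, 33, 34, 36}
dequeue → 22; now {23, 25, 27, 29, 33, 34, 36}

[23, 25, 27, 29, 33, 34, 36]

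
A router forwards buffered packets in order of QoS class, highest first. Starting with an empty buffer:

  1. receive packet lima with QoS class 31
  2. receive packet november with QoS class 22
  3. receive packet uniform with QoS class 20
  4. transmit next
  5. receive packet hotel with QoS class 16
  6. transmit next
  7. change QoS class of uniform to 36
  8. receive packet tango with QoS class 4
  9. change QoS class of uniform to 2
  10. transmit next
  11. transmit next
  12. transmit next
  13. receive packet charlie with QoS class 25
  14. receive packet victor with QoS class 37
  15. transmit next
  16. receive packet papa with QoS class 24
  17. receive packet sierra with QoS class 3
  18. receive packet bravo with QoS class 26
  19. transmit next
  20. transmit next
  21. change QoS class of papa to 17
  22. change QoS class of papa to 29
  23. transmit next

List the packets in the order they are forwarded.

lima, november, hotel, tango, uniform, victor, bravo, charlie, papa

add lima (QoS class 31) → {lima:31}
add november (QoS class 22) → {lima:31, november:22}
add uniform (QoS class 20) → {lima:31, november:22, uniform:20}
transmit next → lima; now {november:22, uniform:20}
add hotel (QoS class 16) → {november:22, uniform:20, hotel:16}
transmit next → november; now {uniform:20, hotel:16}
update uniform to QoS class 36 → {uniform:36, hotel:16}
add tango (QoS class 4) → {uniform:36, hotel:16, tango:4}
update uniform to QoS class 2 → {hotel:16, tango:4, uniform:2}
transmit next → hotel; now {tango:4, uniform:2}
transmit next → tango; now {uniform:2}
transmit next → uniform; now {}
add charlie (QoS class 25) → {charlie:25}
add victor (QoS class 37) → {victor:37, charlie:25}
transmit next → victor; now {charlie:25}
add papa (QoS class 24) → {charlie:25, papa:24}
add sierra (QoS class 3) → {charlie:25, papa:24, sierra:3}
add bravo (QoS class 26) → {bravo:26, charlie:25, papa:24, sierra:3}
transmit next → bravo; now {charlie:25, papa:24, sierra:3}
transmit next → charlie; now {papa:24, sierra:3}
update papa to QoS class 17 → {papa:17, sierra:3}
update papa to QoS class 29 → {papa:29, sierra:3}
transmit next → papa; now {sierra:3}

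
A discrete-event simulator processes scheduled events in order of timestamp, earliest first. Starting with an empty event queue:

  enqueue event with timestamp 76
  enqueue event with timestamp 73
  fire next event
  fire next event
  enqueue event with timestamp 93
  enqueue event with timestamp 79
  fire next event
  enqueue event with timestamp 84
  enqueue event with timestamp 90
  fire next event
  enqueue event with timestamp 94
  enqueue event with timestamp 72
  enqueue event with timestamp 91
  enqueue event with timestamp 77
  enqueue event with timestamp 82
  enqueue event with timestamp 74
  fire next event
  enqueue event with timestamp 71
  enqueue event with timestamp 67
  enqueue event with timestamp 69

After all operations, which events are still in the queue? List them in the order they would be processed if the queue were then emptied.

[67, 69, 71, 74, 77, 82, 90, 91, 93, 94]

insert 76 → {76}
insert 73 → {73, 76}
fire next event → 73; now {76}
fire next event → 76; now {}
insert 93 → {93}
insert 79 → {79, 93}
fire next event → 79; now {93}
insert 84 → {84, 93}
insert 90 → {84, 90, 93}
fire next event → 84; now {90, 93}
insert 94 → {90, 93, 94}
insert 72 → {72, 90, 93, 94}
insert 91 → {72, 90, 91, 93, 94}
insert 77 → {72, 77, 90, 91, 93, 94}
insert 82 → {72, 77, 82, 90, 91, 93, 94}
insert 74 → {72, 74, 77, 82, 90, 91, 93, 94}
fire next event → 72; now {74, 77, 82, 90, 91, 93, 94}
insert 71 → {71, 74, 77, 82, 90, 91, 93, 94}
insert 67 → {67, 71, 74, 77, 82, 90, 91, 93, 94}
insert 69 → {67, 69, 71, 74, 77, 82, 90, 91, 93, 94}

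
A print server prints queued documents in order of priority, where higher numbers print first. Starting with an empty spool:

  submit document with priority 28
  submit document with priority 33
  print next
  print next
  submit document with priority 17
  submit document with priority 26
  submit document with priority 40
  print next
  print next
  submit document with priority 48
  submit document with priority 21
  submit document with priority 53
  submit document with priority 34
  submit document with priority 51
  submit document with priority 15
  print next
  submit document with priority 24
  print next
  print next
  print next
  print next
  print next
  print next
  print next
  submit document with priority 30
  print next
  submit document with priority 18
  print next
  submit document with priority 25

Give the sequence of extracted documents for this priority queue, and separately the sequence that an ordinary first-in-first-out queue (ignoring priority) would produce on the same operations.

priority queue: 33, 28, 40, 26, 53, 51, 48, 34, 24, 21, 17, 15, 30, 18; FIFO queue: 28, 33, 17, 26, 40, 48, 21, 53, 34, 51, 15, 24, 30, 18

insert 28 → {28}
insert 33 → {33, 28}
print next → 33; now {28}
print next → 28; now {}
insert 17 → {17}
insert 26 → {26, 17}
insert 40 → {40, 26, 17}
print next → 40; now {26, 17}
print next → 26; now {17}
insert 48 → {48, 17}
insert 21 → {48, 21, 17}
insert 53 → {53, 48, 21, 17}
insert 34 → {53, 48, 34, 21, 17}
insert 51 → {53, 51, 48, 34, 21, 17}
insert 15 → {53, 51, 48, 34, 21, 17, 15}
print next → 53; now {51, 48, 34, 21, 17, 15}
insert 24 → {51, 48, 34, 24, 21, 17, 15}
print next → 51; now {48, 34, 24, 21, 17, 15}
print next → 48; now {34, 24, 21, 17, 15}
print next → 34; now {24, 21, 17, 15}
print next → 24; now {21, 17, 15}
print next → 21; now {17, 15}
print next → 17; now {15}
print next → 15; now {}
insert 30 → {30}
print next → 30; now {}
insert 18 → {18}
print next → 18; now {}
insert 25 → {25}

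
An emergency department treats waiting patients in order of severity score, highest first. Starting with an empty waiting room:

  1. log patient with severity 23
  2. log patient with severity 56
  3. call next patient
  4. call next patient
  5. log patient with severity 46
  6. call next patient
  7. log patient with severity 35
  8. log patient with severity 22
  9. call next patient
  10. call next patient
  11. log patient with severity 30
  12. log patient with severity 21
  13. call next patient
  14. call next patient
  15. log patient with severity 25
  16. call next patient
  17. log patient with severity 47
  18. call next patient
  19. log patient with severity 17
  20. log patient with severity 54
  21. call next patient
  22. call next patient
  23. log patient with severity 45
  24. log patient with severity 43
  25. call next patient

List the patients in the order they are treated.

insert 23 → {23}
insert 56 → {56, 23}
call next patient → 56; now {23}
call next patient → 23; now {}
insert 46 → {46}
call next patient → 46; now {}
insert 35 → {35}
insert 22 → {35, 22}
call next patient → 35; now {22}
call next patient → 22; now {}
insert 30 → {30}
insert 21 → {30, 21}
call next patient → 30; now {21}
call next patient → 21; now {}
insert 25 → {25}
call next patient → 25; now {}
insert 47 → {47}
call next patient → 47; now {}
insert 17 → {17}
insert 54 → {54, 17}
call next patient → 54; now {17}
call next patient → 17; now {}
insert 45 → {45}
insert 43 → {45, 43}
call next patient → 45; now {43}

[56, 23, 46, 35, 22, 30, 21, 25, 47, 54, 17, 45]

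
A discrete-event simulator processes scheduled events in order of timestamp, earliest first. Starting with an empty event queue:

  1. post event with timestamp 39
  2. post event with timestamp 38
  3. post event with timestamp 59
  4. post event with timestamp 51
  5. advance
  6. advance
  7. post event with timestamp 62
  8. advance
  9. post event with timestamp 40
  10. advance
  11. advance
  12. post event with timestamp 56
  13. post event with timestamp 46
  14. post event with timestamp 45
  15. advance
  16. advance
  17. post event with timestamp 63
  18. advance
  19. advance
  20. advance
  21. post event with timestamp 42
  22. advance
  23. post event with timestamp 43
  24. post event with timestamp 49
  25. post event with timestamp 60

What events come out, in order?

insert 39 → {39}
insert 38 → {38, 39}
insert 59 → {38, 39, 59}
insert 51 → {38, 39, 51, 59}
advance → 38; now {39, 51, 59}
advance → 39; now {51, 59}
insert 62 → {51, 59, 62}
advance → 51; now {59, 62}
insert 40 → {40, 59, 62}
advance → 40; now {59, 62}
advance → 59; now {62}
insert 56 → {56, 62}
insert 46 → {46, 56, 62}
insert 45 → {45, 46, 56, 62}
advance → 45; now {46, 56, 62}
advance → 46; now {56, 62}
insert 63 → {56, 62, 63}
advance → 56; now {62, 63}
advance → 62; now {63}
advance → 63; now {}
insert 42 → {42}
advance → 42; now {}
insert 43 → {43}
insert 49 → {43, 49}
insert 60 → {43, 49, 60}

[38, 39, 51, 40, 59, 45, 46, 56, 62, 63, 42]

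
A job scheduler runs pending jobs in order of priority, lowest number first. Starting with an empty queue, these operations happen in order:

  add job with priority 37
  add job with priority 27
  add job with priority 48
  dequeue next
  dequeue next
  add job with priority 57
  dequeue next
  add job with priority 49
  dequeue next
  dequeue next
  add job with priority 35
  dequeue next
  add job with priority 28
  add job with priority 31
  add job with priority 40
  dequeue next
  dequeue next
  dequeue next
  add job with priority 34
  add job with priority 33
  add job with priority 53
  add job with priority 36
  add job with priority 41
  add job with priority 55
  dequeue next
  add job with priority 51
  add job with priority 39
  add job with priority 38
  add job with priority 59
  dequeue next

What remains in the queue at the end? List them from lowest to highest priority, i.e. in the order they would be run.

[36, 38, 39, 41, 51, 53, 55, 59]

insert 37 → {37}
insert 27 → {27, 37}
insert 48 → {27, 37, 48}
dequeue next → 27; now {37, 48}
dequeue next → 37; now {48}
insert 57 → {48, 57}
dequeue next → 48; now {57}
insert 49 → {49, 57}
dequeue next → 49; now {57}
dequeue next → 57; now {}
insert 35 → {35}
dequeue next → 35; now {}
insert 28 → {28}
insert 31 → {28, 31}
insert 40 → {28, 31, 40}
dequeue next → 28; now {31, 40}
dequeue next → 31; now {40}
dequeue next → 40; now {}
insert 34 → {34}
insert 33 → {33, 34}
insert 53 → {33, 34, 53}
insert 36 → {33, 34, 36, 53}
insert 41 → {33, 34, 36, 41, 53}
insert 55 → {33, 34, 36, 41, 53, 55}
dequeue next → 33; now {34, 36, 41, 53, 55}
insert 51 → {34, 36, 41, 51, 53, 55}
insert 39 → {34, 36, 39, 41, 51, 53, 55}
insert 38 → {34, 36, 38, 39, 41, 51, 53, 55}
insert 59 → {34, 36, 38, 39, 41, 51, 53, 55, 59}
dequeue next → 34; now {36, 38, 39, 41, 51, 53, 55, 59}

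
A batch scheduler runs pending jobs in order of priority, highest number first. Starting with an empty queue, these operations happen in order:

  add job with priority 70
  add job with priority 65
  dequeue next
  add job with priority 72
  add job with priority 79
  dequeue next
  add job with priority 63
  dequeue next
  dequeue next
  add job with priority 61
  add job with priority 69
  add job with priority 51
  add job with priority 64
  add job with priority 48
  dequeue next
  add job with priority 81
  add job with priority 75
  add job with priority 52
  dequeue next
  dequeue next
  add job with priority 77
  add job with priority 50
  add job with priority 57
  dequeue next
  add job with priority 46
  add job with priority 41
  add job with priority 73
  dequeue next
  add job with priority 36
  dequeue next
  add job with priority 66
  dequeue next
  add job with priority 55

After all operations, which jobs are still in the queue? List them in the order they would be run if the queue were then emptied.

insert 70 → {70}
insert 65 → {70, 65}
dequeue next → 70; now {65}
insert 72 → {72, 65}
insert 79 → {79, 72, 65}
dequeue next → 79; now {72, 65}
insert 63 → {72, 65, 63}
dequeue next → 72; now {65, 63}
dequeue next → 65; now {63}
insert 61 → {63, 61}
insert 69 → {69, 63, 61}
insert 51 → {69, 63, 61, 51}
insert 64 → {69, 64, 63, 61, 51}
insert 48 → {69, 64, 63, 61, 51, 48}
dequeue next → 69; now {64, 63, 61, 51, 48}
insert 81 → {81, 64, 63, 61, 51, 48}
insert 75 → {81, 75, 64, 63, 61, 51, 48}
insert 52 → {81, 75, 64, 63, 61, 52, 51, 48}
dequeue next → 81; now {75, 64, 63, 61, 52, 51, 48}
dequeue next → 75; now {64, 63, 61, 52, 51, 48}
insert 77 → {77, 64, 63, 61, 52, 51, 48}
insert 50 → {77, 64, 63, 61, 52, 51, 50, 48}
insert 57 → {77, 64, 63, 61, 57, 52, 51, 50, 48}
dequeue next → 77; now {64, 63, 61, 57, 52, 51, 50, 48}
insert 46 → {64, 63, 61, 57, 52, 51, 50, 48, 46}
insert 41 → {64, 63, 61, 57, 52, 51, 50, 48, 46, 41}
insert 73 → {73, 64, 63, 61, 57, 52, 51, 50, 48, 46, 41}
dequeue next → 73; now {64, 63, 61, 57, 52, 51, 50, 48, 46, 41}
insert 36 → {64, 63, 61, 57, 52, 51, 50, 48, 46, 41, 36}
dequeue next → 64; now {63, 61, 57, 52, 51, 50, 48, 46, 41, 36}
insert 66 → {66, 63, 61, 57, 52, 51, 50, 48, 46, 41, 36}
dequeue next → 66; now {63, 61, 57, 52, 51, 50, 48, 46, 41, 36}
insert 55 → {63, 61, 57, 55, 52, 51, 50, 48, 46, 41, 36}

63, 61, 57, 55, 52, 51, 50, 48, 46, 41, 36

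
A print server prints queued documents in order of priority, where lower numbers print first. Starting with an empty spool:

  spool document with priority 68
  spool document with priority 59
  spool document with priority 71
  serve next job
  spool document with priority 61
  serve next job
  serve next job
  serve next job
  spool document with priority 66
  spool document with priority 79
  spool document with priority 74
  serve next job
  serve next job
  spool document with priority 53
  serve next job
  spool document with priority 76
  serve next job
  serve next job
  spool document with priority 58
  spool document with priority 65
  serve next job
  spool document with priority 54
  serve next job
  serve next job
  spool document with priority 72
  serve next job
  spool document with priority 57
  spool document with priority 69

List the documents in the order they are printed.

59, 61, 68, 71, 66, 74, 53, 76, 79, 58, 54, 65, 72

insert 68 → {68}
insert 59 → {59, 68}
insert 71 → {59, 68, 71}
serve next job → 59; now {68, 71}
insert 61 → {61, 68, 71}
serve next job → 61; now {68, 71}
serve next job → 68; now {71}
serve next job → 71; now {}
insert 66 → {66}
insert 79 → {66, 79}
insert 74 → {66, 74, 79}
serve next job → 66; now {74, 79}
serve next job → 74; now {79}
insert 53 → {53, 79}
serve next job → 53; now {79}
insert 76 → {76, 79}
serve next job → 76; now {79}
serve next job → 79; now {}
insert 58 → {58}
insert 65 → {58, 65}
serve next job → 58; now {65}
insert 54 → {54, 65}
serve next job → 54; now {65}
serve next job → 65; now {}
insert 72 → {72}
serve next job → 72; now {}
insert 57 → {57}
insert 69 → {57, 69}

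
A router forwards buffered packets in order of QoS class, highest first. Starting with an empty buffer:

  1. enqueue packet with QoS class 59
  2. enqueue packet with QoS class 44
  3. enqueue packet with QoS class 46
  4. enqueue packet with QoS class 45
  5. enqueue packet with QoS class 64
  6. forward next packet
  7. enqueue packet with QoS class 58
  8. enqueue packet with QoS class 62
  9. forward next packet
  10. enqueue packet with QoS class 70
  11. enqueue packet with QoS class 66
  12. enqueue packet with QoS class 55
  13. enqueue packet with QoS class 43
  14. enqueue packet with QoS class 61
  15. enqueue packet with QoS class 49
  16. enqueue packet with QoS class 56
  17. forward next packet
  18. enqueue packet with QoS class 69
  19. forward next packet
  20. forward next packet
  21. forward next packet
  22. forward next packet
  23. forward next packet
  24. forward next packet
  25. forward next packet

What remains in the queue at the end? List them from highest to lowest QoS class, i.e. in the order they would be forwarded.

49, 46, 45, 44, 43

insert 59 → {59}
insert 44 → {59, 44}
insert 46 → {59, 46, 44}
insert 45 → {59, 46, 45, 44}
insert 64 → {64, 59, 46, 45, 44}
forward next packet → 64; now {59, 46, 45, 44}
insert 58 → {59, 58, 46, 45, 44}
insert 62 → {62, 59, 58, 46, 45, 44}
forward next packet → 62; now {59, 58, 46, 45, 44}
insert 70 → {70, 59, 58, 46, 45, 44}
insert 66 → {70, 66, 59, 58, 46, 45, 44}
insert 55 → {70, 66, 59, 58, 55, 46, 45, 44}
insert 43 → {70, 66, 59, 58, 55, 46, 45, 44, 43}
insert 61 → {70, 66, 61, 59, 58, 55, 46, 45, 44, 43}
insert 49 → {70, 66, 61, 59, 58, 55, 49, 46, 45, 44, 43}
insert 56 → {70, 66, 61, 59, 58, 56, 55, 49, 46, 45, 44, 43}
forward next packet → 70; now {66, 61, 59, 58, 56, 55, 49, 46, 45, 44, 43}
insert 69 → {69, 66, 61, 59, 58, 56, 55, 49, 46, 45, 44, 43}
forward next packet → 69; now {66, 61, 59, 58, 56, 55, 49, 46, 45, 44, 43}
forward next packet → 66; now {61, 59, 58, 56, 55, 49, 46, 45, 44, 43}
forward next packet → 61; now {59, 58, 56, 55, 49, 46, 45, 44, 43}
forward next packet → 59; now {58, 56, 55, 49, 46, 45, 44, 43}
forward next packet → 58; now {56, 55, 49, 46, 45, 44, 43}
forward next packet → 56; now {55, 49, 46, 45, 44, 43}
forward next packet → 55; now {49, 46, 45, 44, 43}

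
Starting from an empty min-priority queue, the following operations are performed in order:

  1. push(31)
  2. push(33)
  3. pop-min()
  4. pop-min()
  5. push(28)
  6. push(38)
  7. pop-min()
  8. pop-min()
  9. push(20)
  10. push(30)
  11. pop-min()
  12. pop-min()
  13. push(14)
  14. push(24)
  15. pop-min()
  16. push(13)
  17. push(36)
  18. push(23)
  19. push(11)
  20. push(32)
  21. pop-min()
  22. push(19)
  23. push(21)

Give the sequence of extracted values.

[31, 33, 28, 38, 20, 30, 14, 11]

insert 31 → {31}
insert 33 → {31, 33}
pop-min → 31; now {33}
pop-min → 33; now {}
insert 28 → {28}
insert 38 → {28, 38}
pop-min → 28; now {38}
pop-min → 38; now {}
insert 20 → {20}
insert 30 → {20, 30}
pop-min → 20; now {30}
pop-min → 30; now {}
insert 14 → {14}
insert 24 → {14, 24}
pop-min → 14; now {24}
insert 13 → {13, 24}
insert 36 → {13, 24, 36}
insert 23 → {13, 23, 24, 36}
insert 11 → {11, 13, 23, 24, 36}
insert 32 → {11, 13, 23, 24, 32, 36}
pop-min → 11; now {13, 23, 24, 32, 36}
insert 19 → {13, 19, 23, 24, 32, 36}
insert 21 → {13, 19, 21, 23, 24, 32, 36}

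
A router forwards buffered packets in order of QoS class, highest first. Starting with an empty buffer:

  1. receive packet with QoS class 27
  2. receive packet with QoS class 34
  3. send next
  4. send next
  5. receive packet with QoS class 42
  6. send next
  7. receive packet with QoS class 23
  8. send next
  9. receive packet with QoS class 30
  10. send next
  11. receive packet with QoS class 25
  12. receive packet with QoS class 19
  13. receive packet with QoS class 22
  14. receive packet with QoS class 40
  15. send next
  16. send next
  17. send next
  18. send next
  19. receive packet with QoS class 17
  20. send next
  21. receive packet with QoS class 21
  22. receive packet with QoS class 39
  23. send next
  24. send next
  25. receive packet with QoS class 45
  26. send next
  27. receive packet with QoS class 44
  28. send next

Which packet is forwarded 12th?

insert 27 → {27}
insert 34 → {34, 27}
send next → 34; now {27}
send next → 27; now {}
insert 42 → {42}
send next → 42; now {}
insert 23 → {23}
send next → 23; now {}
insert 30 → {30}
send next → 30; now {}
insert 25 → {25}
insert 19 → {25, 19}
insert 22 → {25, 22, 19}
insert 40 → {40, 25, 22, 19}
send next → 40; now {25, 22, 19}
send next → 25; now {22, 19}
send next → 22; now {19}
send next → 19; now {}
insert 17 → {17}
send next → 17; now {}
insert 21 → {21}
insert 39 → {39, 21}
send next → 39; now {21}
send next → 21; now {}
insert 45 → {45}
send next → 45; now {}
insert 44 → {44}
send next → 44; now {}

21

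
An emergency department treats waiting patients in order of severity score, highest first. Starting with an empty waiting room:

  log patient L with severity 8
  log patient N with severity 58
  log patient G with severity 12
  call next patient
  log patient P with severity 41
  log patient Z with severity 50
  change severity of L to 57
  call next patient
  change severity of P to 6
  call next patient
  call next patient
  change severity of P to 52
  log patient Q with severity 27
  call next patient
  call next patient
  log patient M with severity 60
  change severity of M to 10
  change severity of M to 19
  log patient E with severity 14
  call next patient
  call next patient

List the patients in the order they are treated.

add L (severity 8) → {L:8}
add N (severity 58) → {N:58, L:8}
add G (severity 12) → {N:58, G:12, L:8}
call next patient → N; now {G:12, L:8}
add P (severity 41) → {P:41, G:12, L:8}
add Z (severity 50) → {Z:50, P:41, G:12, L:8}
update L to severity 57 → {L:57, Z:50, P:41, G:12}
call next patient → L; now {Z:50, P:41, G:12}
update P to severity 6 → {Z:50, G:12, P:6}
call next patient → Z; now {G:12, P:6}
call next patient → G; now {P:6}
update P to severity 52 → {P:52}
add Q (severity 27) → {P:52, Q:27}
call next patient → P; now {Q:27}
call next patient → Q; now {}
add M (severity 60) → {M:60}
update M to severity 10 → {M:10}
update M to severity 19 → {M:19}
add E (severity 14) → {M:19, E:14}
call next patient → M; now {E:14}
call next patient → E; now {}

N, L, Z, G, P, Q, M, E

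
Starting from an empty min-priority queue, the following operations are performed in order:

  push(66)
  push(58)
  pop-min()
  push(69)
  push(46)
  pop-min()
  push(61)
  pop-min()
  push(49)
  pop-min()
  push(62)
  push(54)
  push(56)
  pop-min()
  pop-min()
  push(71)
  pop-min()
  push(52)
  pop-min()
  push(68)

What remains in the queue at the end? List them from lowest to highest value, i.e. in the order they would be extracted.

insert 66 → {66}
insert 58 → {58, 66}
pop-min → 58; now {66}
insert 69 → {66, 69}
insert 46 → {46, 66, 69}
pop-min → 46; now {66, 69}
insert 61 → {61, 66, 69}
pop-min → 61; now {66, 69}
insert 49 → {49, 66, 69}
pop-min → 49; now {66, 69}
insert 62 → {62, 66, 69}
insert 54 → {54, 62, 66, 69}
insert 56 → {54, 56, 62, 66, 69}
pop-min → 54; now {56, 62, 66, 69}
pop-min → 56; now {62, 66, 69}
insert 71 → {62, 66, 69, 71}
pop-min → 62; now {66, 69, 71}
insert 52 → {52, 66, 69, 71}
pop-min → 52; now {66, 69, 71}
insert 68 → {66, 68, 69, 71}

66, 68, 69, 71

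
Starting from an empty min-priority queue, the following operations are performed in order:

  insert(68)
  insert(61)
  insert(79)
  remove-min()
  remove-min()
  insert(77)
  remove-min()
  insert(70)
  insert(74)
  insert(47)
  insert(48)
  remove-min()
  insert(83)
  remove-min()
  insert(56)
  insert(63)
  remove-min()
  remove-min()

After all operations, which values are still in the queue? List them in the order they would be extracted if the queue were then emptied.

70 → 74 → 79 → 83

insert 68 → {68}
insert 61 → {61, 68}
insert 79 → {61, 68, 79}
remove-min → 61; now {68, 79}
remove-min → 68; now {79}
insert 77 → {77, 79}
remove-min → 77; now {79}
insert 70 → {70, 79}
insert 74 → {70, 74, 79}
insert 47 → {47, 70, 74, 79}
insert 48 → {47, 48, 70, 74, 79}
remove-min → 47; now {48, 70, 74, 79}
insert 83 → {48, 70, 74, 79, 83}
remove-min → 48; now {70, 74, 79, 83}
insert 56 → {56, 70, 74, 79, 83}
insert 63 → {56, 63, 70, 74, 79, 83}
remove-min → 56; now {63, 70, 74, 79, 83}
remove-min → 63; now {70, 74, 79, 83}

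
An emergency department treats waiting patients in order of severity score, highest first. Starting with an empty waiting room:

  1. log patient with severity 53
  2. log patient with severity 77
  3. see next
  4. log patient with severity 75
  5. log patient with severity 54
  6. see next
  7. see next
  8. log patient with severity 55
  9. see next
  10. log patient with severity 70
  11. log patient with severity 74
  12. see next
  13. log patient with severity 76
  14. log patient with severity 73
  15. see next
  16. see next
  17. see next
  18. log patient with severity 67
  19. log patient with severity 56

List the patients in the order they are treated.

insert 53 → {53}
insert 77 → {77, 53}
see next → 77; now {53}
insert 75 → {75, 53}
insert 54 → {75, 54, 53}
see next → 75; now {54, 53}
see next → 54; now {53}
insert 55 → {55, 53}
see next → 55; now {53}
insert 70 → {70, 53}
insert 74 → {74, 70, 53}
see next → 74; now {70, 53}
insert 76 → {76, 70, 53}
insert 73 → {76, 73, 70, 53}
see next → 76; now {73, 70, 53}
see next → 73; now {70, 53}
see next → 70; now {53}
insert 67 → {67, 53}
insert 56 → {67, 56, 53}

77, 75, 54, 55, 74, 76, 73, 70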